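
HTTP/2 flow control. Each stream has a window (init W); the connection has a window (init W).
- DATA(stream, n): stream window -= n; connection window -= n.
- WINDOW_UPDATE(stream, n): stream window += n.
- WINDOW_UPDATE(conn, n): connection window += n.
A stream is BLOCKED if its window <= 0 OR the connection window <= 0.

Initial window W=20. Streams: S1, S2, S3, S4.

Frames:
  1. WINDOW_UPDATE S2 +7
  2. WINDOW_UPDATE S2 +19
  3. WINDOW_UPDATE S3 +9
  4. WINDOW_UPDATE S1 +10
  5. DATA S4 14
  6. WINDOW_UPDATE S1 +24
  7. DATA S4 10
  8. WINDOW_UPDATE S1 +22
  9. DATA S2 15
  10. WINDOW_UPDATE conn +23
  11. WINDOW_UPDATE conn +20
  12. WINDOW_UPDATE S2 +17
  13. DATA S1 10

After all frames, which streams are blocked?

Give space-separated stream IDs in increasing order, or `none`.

Op 1: conn=20 S1=20 S2=27 S3=20 S4=20 blocked=[]
Op 2: conn=20 S1=20 S2=46 S3=20 S4=20 blocked=[]
Op 3: conn=20 S1=20 S2=46 S3=29 S4=20 blocked=[]
Op 4: conn=20 S1=30 S2=46 S3=29 S4=20 blocked=[]
Op 5: conn=6 S1=30 S2=46 S3=29 S4=6 blocked=[]
Op 6: conn=6 S1=54 S2=46 S3=29 S4=6 blocked=[]
Op 7: conn=-4 S1=54 S2=46 S3=29 S4=-4 blocked=[1, 2, 3, 4]
Op 8: conn=-4 S1=76 S2=46 S3=29 S4=-4 blocked=[1, 2, 3, 4]
Op 9: conn=-19 S1=76 S2=31 S3=29 S4=-4 blocked=[1, 2, 3, 4]
Op 10: conn=4 S1=76 S2=31 S3=29 S4=-4 blocked=[4]
Op 11: conn=24 S1=76 S2=31 S3=29 S4=-4 blocked=[4]
Op 12: conn=24 S1=76 S2=48 S3=29 S4=-4 blocked=[4]
Op 13: conn=14 S1=66 S2=48 S3=29 S4=-4 blocked=[4]

Answer: S4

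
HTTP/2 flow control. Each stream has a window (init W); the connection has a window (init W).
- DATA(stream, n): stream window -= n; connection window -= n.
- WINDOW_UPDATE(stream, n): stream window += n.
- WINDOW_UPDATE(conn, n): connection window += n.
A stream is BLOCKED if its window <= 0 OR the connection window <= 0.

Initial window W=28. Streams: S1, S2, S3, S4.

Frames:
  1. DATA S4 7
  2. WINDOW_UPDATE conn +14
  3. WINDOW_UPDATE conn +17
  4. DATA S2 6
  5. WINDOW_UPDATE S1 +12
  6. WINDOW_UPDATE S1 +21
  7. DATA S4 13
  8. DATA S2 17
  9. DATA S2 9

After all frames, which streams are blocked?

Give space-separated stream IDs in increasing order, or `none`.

Op 1: conn=21 S1=28 S2=28 S3=28 S4=21 blocked=[]
Op 2: conn=35 S1=28 S2=28 S3=28 S4=21 blocked=[]
Op 3: conn=52 S1=28 S2=28 S3=28 S4=21 blocked=[]
Op 4: conn=46 S1=28 S2=22 S3=28 S4=21 blocked=[]
Op 5: conn=46 S1=40 S2=22 S3=28 S4=21 blocked=[]
Op 6: conn=46 S1=61 S2=22 S3=28 S4=21 blocked=[]
Op 7: conn=33 S1=61 S2=22 S3=28 S4=8 blocked=[]
Op 8: conn=16 S1=61 S2=5 S3=28 S4=8 blocked=[]
Op 9: conn=7 S1=61 S2=-4 S3=28 S4=8 blocked=[2]

Answer: S2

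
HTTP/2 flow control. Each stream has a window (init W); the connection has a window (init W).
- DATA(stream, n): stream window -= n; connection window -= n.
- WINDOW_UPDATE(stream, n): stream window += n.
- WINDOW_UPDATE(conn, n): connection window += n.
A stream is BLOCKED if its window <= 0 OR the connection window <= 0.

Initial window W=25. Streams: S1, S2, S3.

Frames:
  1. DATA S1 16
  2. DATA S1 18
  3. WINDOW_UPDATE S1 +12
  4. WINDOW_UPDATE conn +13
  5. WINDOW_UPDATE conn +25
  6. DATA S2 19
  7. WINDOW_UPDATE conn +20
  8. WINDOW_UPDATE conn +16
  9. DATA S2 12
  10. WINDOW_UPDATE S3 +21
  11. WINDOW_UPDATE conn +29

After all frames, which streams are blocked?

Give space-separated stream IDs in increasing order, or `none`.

Answer: S2

Derivation:
Op 1: conn=9 S1=9 S2=25 S3=25 blocked=[]
Op 2: conn=-9 S1=-9 S2=25 S3=25 blocked=[1, 2, 3]
Op 3: conn=-9 S1=3 S2=25 S3=25 blocked=[1, 2, 3]
Op 4: conn=4 S1=3 S2=25 S3=25 blocked=[]
Op 5: conn=29 S1=3 S2=25 S3=25 blocked=[]
Op 6: conn=10 S1=3 S2=6 S3=25 blocked=[]
Op 7: conn=30 S1=3 S2=6 S3=25 blocked=[]
Op 8: conn=46 S1=3 S2=6 S3=25 blocked=[]
Op 9: conn=34 S1=3 S2=-6 S3=25 blocked=[2]
Op 10: conn=34 S1=3 S2=-6 S3=46 blocked=[2]
Op 11: conn=63 S1=3 S2=-6 S3=46 blocked=[2]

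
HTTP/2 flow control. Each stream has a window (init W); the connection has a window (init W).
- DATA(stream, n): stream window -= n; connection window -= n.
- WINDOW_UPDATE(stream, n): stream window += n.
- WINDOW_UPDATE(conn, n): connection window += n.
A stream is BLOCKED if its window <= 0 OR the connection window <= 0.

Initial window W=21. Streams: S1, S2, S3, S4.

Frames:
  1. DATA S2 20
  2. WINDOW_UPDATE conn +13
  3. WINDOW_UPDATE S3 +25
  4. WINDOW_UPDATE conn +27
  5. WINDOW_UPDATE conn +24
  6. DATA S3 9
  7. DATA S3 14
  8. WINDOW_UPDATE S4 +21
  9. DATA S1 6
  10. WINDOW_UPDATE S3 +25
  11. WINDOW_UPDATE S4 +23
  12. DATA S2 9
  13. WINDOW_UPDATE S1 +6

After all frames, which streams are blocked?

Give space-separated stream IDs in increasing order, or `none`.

Answer: S2

Derivation:
Op 1: conn=1 S1=21 S2=1 S3=21 S4=21 blocked=[]
Op 2: conn=14 S1=21 S2=1 S3=21 S4=21 blocked=[]
Op 3: conn=14 S1=21 S2=1 S3=46 S4=21 blocked=[]
Op 4: conn=41 S1=21 S2=1 S3=46 S4=21 blocked=[]
Op 5: conn=65 S1=21 S2=1 S3=46 S4=21 blocked=[]
Op 6: conn=56 S1=21 S2=1 S3=37 S4=21 blocked=[]
Op 7: conn=42 S1=21 S2=1 S3=23 S4=21 blocked=[]
Op 8: conn=42 S1=21 S2=1 S3=23 S4=42 blocked=[]
Op 9: conn=36 S1=15 S2=1 S3=23 S4=42 blocked=[]
Op 10: conn=36 S1=15 S2=1 S3=48 S4=42 blocked=[]
Op 11: conn=36 S1=15 S2=1 S3=48 S4=65 blocked=[]
Op 12: conn=27 S1=15 S2=-8 S3=48 S4=65 blocked=[2]
Op 13: conn=27 S1=21 S2=-8 S3=48 S4=65 blocked=[2]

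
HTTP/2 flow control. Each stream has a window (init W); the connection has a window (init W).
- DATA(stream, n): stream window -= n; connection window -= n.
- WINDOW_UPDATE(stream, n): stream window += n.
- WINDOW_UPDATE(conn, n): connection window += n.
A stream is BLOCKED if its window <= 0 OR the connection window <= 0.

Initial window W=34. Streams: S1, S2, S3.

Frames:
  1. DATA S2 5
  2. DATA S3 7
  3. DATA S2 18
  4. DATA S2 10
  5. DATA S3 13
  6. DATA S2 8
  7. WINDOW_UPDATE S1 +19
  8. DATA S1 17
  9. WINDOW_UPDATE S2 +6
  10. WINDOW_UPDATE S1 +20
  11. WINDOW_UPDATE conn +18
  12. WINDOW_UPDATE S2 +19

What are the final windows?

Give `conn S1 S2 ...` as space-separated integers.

Answer: -26 56 18 14

Derivation:
Op 1: conn=29 S1=34 S2=29 S3=34 blocked=[]
Op 2: conn=22 S1=34 S2=29 S3=27 blocked=[]
Op 3: conn=4 S1=34 S2=11 S3=27 blocked=[]
Op 4: conn=-6 S1=34 S2=1 S3=27 blocked=[1, 2, 3]
Op 5: conn=-19 S1=34 S2=1 S3=14 blocked=[1, 2, 3]
Op 6: conn=-27 S1=34 S2=-7 S3=14 blocked=[1, 2, 3]
Op 7: conn=-27 S1=53 S2=-7 S3=14 blocked=[1, 2, 3]
Op 8: conn=-44 S1=36 S2=-7 S3=14 blocked=[1, 2, 3]
Op 9: conn=-44 S1=36 S2=-1 S3=14 blocked=[1, 2, 3]
Op 10: conn=-44 S1=56 S2=-1 S3=14 blocked=[1, 2, 3]
Op 11: conn=-26 S1=56 S2=-1 S3=14 blocked=[1, 2, 3]
Op 12: conn=-26 S1=56 S2=18 S3=14 blocked=[1, 2, 3]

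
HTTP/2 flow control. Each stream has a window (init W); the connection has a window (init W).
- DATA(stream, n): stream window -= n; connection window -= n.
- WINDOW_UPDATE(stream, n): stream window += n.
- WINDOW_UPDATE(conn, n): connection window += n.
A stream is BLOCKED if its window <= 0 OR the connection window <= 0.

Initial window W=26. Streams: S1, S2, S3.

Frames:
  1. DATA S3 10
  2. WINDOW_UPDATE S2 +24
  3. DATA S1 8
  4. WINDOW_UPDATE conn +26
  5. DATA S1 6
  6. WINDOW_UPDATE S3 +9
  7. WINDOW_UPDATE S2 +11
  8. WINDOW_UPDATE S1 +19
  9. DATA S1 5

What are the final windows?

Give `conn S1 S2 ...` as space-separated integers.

Op 1: conn=16 S1=26 S2=26 S3=16 blocked=[]
Op 2: conn=16 S1=26 S2=50 S3=16 blocked=[]
Op 3: conn=8 S1=18 S2=50 S3=16 blocked=[]
Op 4: conn=34 S1=18 S2=50 S3=16 blocked=[]
Op 5: conn=28 S1=12 S2=50 S3=16 blocked=[]
Op 6: conn=28 S1=12 S2=50 S3=25 blocked=[]
Op 7: conn=28 S1=12 S2=61 S3=25 blocked=[]
Op 8: conn=28 S1=31 S2=61 S3=25 blocked=[]
Op 9: conn=23 S1=26 S2=61 S3=25 blocked=[]

Answer: 23 26 61 25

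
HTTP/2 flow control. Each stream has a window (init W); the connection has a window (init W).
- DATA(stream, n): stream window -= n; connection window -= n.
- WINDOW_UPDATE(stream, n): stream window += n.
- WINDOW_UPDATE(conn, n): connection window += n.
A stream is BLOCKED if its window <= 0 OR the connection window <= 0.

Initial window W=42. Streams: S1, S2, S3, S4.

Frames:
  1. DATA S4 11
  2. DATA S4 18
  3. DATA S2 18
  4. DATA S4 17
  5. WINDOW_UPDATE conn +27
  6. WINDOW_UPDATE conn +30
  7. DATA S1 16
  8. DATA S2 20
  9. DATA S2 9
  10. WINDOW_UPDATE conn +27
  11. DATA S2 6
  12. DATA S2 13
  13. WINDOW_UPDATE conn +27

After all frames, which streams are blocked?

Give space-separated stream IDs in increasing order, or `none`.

Op 1: conn=31 S1=42 S2=42 S3=42 S4=31 blocked=[]
Op 2: conn=13 S1=42 S2=42 S3=42 S4=13 blocked=[]
Op 3: conn=-5 S1=42 S2=24 S3=42 S4=13 blocked=[1, 2, 3, 4]
Op 4: conn=-22 S1=42 S2=24 S3=42 S4=-4 blocked=[1, 2, 3, 4]
Op 5: conn=5 S1=42 S2=24 S3=42 S4=-4 blocked=[4]
Op 6: conn=35 S1=42 S2=24 S3=42 S4=-4 blocked=[4]
Op 7: conn=19 S1=26 S2=24 S3=42 S4=-4 blocked=[4]
Op 8: conn=-1 S1=26 S2=4 S3=42 S4=-4 blocked=[1, 2, 3, 4]
Op 9: conn=-10 S1=26 S2=-5 S3=42 S4=-4 blocked=[1, 2, 3, 4]
Op 10: conn=17 S1=26 S2=-5 S3=42 S4=-4 blocked=[2, 4]
Op 11: conn=11 S1=26 S2=-11 S3=42 S4=-4 blocked=[2, 4]
Op 12: conn=-2 S1=26 S2=-24 S3=42 S4=-4 blocked=[1, 2, 3, 4]
Op 13: conn=25 S1=26 S2=-24 S3=42 S4=-4 blocked=[2, 4]

Answer: S2 S4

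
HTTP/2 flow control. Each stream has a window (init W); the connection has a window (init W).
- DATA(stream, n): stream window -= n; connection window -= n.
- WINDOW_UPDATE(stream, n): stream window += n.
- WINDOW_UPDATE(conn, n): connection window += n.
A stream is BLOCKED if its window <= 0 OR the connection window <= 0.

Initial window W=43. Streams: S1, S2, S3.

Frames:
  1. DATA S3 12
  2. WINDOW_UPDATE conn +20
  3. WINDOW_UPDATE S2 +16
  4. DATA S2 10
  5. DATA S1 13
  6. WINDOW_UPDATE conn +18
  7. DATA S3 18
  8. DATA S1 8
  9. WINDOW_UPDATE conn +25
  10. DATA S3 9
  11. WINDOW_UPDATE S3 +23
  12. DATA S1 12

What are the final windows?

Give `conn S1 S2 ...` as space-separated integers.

Answer: 24 10 49 27

Derivation:
Op 1: conn=31 S1=43 S2=43 S3=31 blocked=[]
Op 2: conn=51 S1=43 S2=43 S3=31 blocked=[]
Op 3: conn=51 S1=43 S2=59 S3=31 blocked=[]
Op 4: conn=41 S1=43 S2=49 S3=31 blocked=[]
Op 5: conn=28 S1=30 S2=49 S3=31 blocked=[]
Op 6: conn=46 S1=30 S2=49 S3=31 blocked=[]
Op 7: conn=28 S1=30 S2=49 S3=13 blocked=[]
Op 8: conn=20 S1=22 S2=49 S3=13 blocked=[]
Op 9: conn=45 S1=22 S2=49 S3=13 blocked=[]
Op 10: conn=36 S1=22 S2=49 S3=4 blocked=[]
Op 11: conn=36 S1=22 S2=49 S3=27 blocked=[]
Op 12: conn=24 S1=10 S2=49 S3=27 blocked=[]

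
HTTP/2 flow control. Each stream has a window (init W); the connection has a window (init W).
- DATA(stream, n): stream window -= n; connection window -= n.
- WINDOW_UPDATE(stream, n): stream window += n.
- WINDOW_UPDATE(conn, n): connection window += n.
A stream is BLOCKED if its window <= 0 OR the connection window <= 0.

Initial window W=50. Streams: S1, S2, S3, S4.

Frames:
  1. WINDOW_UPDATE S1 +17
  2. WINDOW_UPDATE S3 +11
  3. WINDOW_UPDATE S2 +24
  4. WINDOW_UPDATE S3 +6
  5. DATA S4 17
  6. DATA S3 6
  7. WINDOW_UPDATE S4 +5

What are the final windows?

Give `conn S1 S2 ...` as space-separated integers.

Op 1: conn=50 S1=67 S2=50 S3=50 S4=50 blocked=[]
Op 2: conn=50 S1=67 S2=50 S3=61 S4=50 blocked=[]
Op 3: conn=50 S1=67 S2=74 S3=61 S4=50 blocked=[]
Op 4: conn=50 S1=67 S2=74 S3=67 S4=50 blocked=[]
Op 5: conn=33 S1=67 S2=74 S3=67 S4=33 blocked=[]
Op 6: conn=27 S1=67 S2=74 S3=61 S4=33 blocked=[]
Op 7: conn=27 S1=67 S2=74 S3=61 S4=38 blocked=[]

Answer: 27 67 74 61 38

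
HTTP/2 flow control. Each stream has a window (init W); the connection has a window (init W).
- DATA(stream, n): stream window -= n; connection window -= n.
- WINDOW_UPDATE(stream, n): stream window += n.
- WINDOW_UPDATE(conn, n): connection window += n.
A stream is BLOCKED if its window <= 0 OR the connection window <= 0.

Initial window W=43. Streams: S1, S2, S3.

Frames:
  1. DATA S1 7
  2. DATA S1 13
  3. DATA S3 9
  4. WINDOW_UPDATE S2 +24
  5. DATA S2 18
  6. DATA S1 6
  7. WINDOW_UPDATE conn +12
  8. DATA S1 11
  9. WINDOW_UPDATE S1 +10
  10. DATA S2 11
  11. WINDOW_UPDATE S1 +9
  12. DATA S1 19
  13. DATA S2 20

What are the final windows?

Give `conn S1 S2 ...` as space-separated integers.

Op 1: conn=36 S1=36 S2=43 S3=43 blocked=[]
Op 2: conn=23 S1=23 S2=43 S3=43 blocked=[]
Op 3: conn=14 S1=23 S2=43 S3=34 blocked=[]
Op 4: conn=14 S1=23 S2=67 S3=34 blocked=[]
Op 5: conn=-4 S1=23 S2=49 S3=34 blocked=[1, 2, 3]
Op 6: conn=-10 S1=17 S2=49 S3=34 blocked=[1, 2, 3]
Op 7: conn=2 S1=17 S2=49 S3=34 blocked=[]
Op 8: conn=-9 S1=6 S2=49 S3=34 blocked=[1, 2, 3]
Op 9: conn=-9 S1=16 S2=49 S3=34 blocked=[1, 2, 3]
Op 10: conn=-20 S1=16 S2=38 S3=34 blocked=[1, 2, 3]
Op 11: conn=-20 S1=25 S2=38 S3=34 blocked=[1, 2, 3]
Op 12: conn=-39 S1=6 S2=38 S3=34 blocked=[1, 2, 3]
Op 13: conn=-59 S1=6 S2=18 S3=34 blocked=[1, 2, 3]

Answer: -59 6 18 34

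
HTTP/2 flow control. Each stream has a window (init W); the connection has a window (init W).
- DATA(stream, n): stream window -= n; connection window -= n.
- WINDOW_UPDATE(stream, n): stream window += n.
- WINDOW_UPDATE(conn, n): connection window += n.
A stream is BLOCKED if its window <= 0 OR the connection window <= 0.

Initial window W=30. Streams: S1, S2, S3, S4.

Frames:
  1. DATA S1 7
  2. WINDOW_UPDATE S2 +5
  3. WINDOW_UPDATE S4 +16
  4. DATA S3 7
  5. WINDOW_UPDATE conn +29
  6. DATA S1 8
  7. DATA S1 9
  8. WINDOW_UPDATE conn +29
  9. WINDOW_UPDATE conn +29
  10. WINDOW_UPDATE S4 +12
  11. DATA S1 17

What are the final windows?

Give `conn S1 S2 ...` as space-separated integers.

Op 1: conn=23 S1=23 S2=30 S3=30 S4=30 blocked=[]
Op 2: conn=23 S1=23 S2=35 S3=30 S4=30 blocked=[]
Op 3: conn=23 S1=23 S2=35 S3=30 S4=46 blocked=[]
Op 4: conn=16 S1=23 S2=35 S3=23 S4=46 blocked=[]
Op 5: conn=45 S1=23 S2=35 S3=23 S4=46 blocked=[]
Op 6: conn=37 S1=15 S2=35 S3=23 S4=46 blocked=[]
Op 7: conn=28 S1=6 S2=35 S3=23 S4=46 blocked=[]
Op 8: conn=57 S1=6 S2=35 S3=23 S4=46 blocked=[]
Op 9: conn=86 S1=6 S2=35 S3=23 S4=46 blocked=[]
Op 10: conn=86 S1=6 S2=35 S3=23 S4=58 blocked=[]
Op 11: conn=69 S1=-11 S2=35 S3=23 S4=58 blocked=[1]

Answer: 69 -11 35 23 58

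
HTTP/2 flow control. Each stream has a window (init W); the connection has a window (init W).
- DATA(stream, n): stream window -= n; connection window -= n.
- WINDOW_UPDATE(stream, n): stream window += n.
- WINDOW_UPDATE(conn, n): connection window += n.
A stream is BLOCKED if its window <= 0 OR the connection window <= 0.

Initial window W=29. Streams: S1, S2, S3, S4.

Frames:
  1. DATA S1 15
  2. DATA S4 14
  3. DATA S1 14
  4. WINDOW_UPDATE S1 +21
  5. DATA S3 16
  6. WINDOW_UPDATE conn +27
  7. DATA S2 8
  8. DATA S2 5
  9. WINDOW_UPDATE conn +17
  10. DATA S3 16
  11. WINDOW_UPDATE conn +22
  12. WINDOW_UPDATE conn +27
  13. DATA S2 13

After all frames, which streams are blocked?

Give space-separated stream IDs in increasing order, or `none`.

Op 1: conn=14 S1=14 S2=29 S3=29 S4=29 blocked=[]
Op 2: conn=0 S1=14 S2=29 S3=29 S4=15 blocked=[1, 2, 3, 4]
Op 3: conn=-14 S1=0 S2=29 S3=29 S4=15 blocked=[1, 2, 3, 4]
Op 4: conn=-14 S1=21 S2=29 S3=29 S4=15 blocked=[1, 2, 3, 4]
Op 5: conn=-30 S1=21 S2=29 S3=13 S4=15 blocked=[1, 2, 3, 4]
Op 6: conn=-3 S1=21 S2=29 S3=13 S4=15 blocked=[1, 2, 3, 4]
Op 7: conn=-11 S1=21 S2=21 S3=13 S4=15 blocked=[1, 2, 3, 4]
Op 8: conn=-16 S1=21 S2=16 S3=13 S4=15 blocked=[1, 2, 3, 4]
Op 9: conn=1 S1=21 S2=16 S3=13 S4=15 blocked=[]
Op 10: conn=-15 S1=21 S2=16 S3=-3 S4=15 blocked=[1, 2, 3, 4]
Op 11: conn=7 S1=21 S2=16 S3=-3 S4=15 blocked=[3]
Op 12: conn=34 S1=21 S2=16 S3=-3 S4=15 blocked=[3]
Op 13: conn=21 S1=21 S2=3 S3=-3 S4=15 blocked=[3]

Answer: S3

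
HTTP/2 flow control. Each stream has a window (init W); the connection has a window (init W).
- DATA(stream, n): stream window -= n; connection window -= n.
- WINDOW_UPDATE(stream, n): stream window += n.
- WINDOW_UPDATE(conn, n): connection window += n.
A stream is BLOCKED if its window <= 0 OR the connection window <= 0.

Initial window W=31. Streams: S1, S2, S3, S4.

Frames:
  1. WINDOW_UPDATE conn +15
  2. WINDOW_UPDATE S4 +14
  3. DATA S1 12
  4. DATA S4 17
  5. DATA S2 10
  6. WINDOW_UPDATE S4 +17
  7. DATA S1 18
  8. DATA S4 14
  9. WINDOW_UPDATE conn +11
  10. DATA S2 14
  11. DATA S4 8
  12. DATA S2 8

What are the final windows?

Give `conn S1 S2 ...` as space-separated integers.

Answer: -44 1 -1 31 23

Derivation:
Op 1: conn=46 S1=31 S2=31 S3=31 S4=31 blocked=[]
Op 2: conn=46 S1=31 S2=31 S3=31 S4=45 blocked=[]
Op 3: conn=34 S1=19 S2=31 S3=31 S4=45 blocked=[]
Op 4: conn=17 S1=19 S2=31 S3=31 S4=28 blocked=[]
Op 5: conn=7 S1=19 S2=21 S3=31 S4=28 blocked=[]
Op 6: conn=7 S1=19 S2=21 S3=31 S4=45 blocked=[]
Op 7: conn=-11 S1=1 S2=21 S3=31 S4=45 blocked=[1, 2, 3, 4]
Op 8: conn=-25 S1=1 S2=21 S3=31 S4=31 blocked=[1, 2, 3, 4]
Op 9: conn=-14 S1=1 S2=21 S3=31 S4=31 blocked=[1, 2, 3, 4]
Op 10: conn=-28 S1=1 S2=7 S3=31 S4=31 blocked=[1, 2, 3, 4]
Op 11: conn=-36 S1=1 S2=7 S3=31 S4=23 blocked=[1, 2, 3, 4]
Op 12: conn=-44 S1=1 S2=-1 S3=31 S4=23 blocked=[1, 2, 3, 4]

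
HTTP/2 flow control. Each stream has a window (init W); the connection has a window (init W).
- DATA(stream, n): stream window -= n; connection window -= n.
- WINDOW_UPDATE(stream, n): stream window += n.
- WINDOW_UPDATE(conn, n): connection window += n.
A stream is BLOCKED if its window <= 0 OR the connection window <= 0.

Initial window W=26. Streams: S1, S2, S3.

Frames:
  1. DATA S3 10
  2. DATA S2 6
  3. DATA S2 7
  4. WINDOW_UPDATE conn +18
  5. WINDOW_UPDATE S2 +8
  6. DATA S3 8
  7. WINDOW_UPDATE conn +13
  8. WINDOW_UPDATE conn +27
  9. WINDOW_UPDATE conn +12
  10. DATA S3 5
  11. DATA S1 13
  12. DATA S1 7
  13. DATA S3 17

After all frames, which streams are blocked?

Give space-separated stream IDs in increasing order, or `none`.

Op 1: conn=16 S1=26 S2=26 S3=16 blocked=[]
Op 2: conn=10 S1=26 S2=20 S3=16 blocked=[]
Op 3: conn=3 S1=26 S2=13 S3=16 blocked=[]
Op 4: conn=21 S1=26 S2=13 S3=16 blocked=[]
Op 5: conn=21 S1=26 S2=21 S3=16 blocked=[]
Op 6: conn=13 S1=26 S2=21 S3=8 blocked=[]
Op 7: conn=26 S1=26 S2=21 S3=8 blocked=[]
Op 8: conn=53 S1=26 S2=21 S3=8 blocked=[]
Op 9: conn=65 S1=26 S2=21 S3=8 blocked=[]
Op 10: conn=60 S1=26 S2=21 S3=3 blocked=[]
Op 11: conn=47 S1=13 S2=21 S3=3 blocked=[]
Op 12: conn=40 S1=6 S2=21 S3=3 blocked=[]
Op 13: conn=23 S1=6 S2=21 S3=-14 blocked=[3]

Answer: S3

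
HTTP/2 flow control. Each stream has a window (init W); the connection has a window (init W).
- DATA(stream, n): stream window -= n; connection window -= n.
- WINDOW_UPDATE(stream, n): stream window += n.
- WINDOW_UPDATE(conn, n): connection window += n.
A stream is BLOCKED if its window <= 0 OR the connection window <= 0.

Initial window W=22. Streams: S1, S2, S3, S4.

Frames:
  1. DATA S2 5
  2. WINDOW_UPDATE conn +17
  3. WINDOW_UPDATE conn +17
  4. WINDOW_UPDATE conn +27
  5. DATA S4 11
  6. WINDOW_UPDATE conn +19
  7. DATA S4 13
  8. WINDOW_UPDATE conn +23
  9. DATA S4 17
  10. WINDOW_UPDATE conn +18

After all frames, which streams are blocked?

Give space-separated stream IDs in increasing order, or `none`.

Op 1: conn=17 S1=22 S2=17 S3=22 S4=22 blocked=[]
Op 2: conn=34 S1=22 S2=17 S3=22 S4=22 blocked=[]
Op 3: conn=51 S1=22 S2=17 S3=22 S4=22 blocked=[]
Op 4: conn=78 S1=22 S2=17 S3=22 S4=22 blocked=[]
Op 5: conn=67 S1=22 S2=17 S3=22 S4=11 blocked=[]
Op 6: conn=86 S1=22 S2=17 S3=22 S4=11 blocked=[]
Op 7: conn=73 S1=22 S2=17 S3=22 S4=-2 blocked=[4]
Op 8: conn=96 S1=22 S2=17 S3=22 S4=-2 blocked=[4]
Op 9: conn=79 S1=22 S2=17 S3=22 S4=-19 blocked=[4]
Op 10: conn=97 S1=22 S2=17 S3=22 S4=-19 blocked=[4]

Answer: S4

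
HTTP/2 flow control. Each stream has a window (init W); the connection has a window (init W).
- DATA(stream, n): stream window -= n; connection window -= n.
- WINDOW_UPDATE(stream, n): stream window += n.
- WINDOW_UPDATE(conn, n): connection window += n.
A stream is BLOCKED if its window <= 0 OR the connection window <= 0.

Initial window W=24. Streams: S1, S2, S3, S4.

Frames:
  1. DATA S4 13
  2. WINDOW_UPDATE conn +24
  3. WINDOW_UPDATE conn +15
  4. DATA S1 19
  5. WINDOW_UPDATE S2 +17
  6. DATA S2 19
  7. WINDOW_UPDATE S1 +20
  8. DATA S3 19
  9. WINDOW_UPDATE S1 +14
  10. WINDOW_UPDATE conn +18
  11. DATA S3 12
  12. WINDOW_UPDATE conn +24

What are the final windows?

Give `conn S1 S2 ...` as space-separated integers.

Op 1: conn=11 S1=24 S2=24 S3=24 S4=11 blocked=[]
Op 2: conn=35 S1=24 S2=24 S3=24 S4=11 blocked=[]
Op 3: conn=50 S1=24 S2=24 S3=24 S4=11 blocked=[]
Op 4: conn=31 S1=5 S2=24 S3=24 S4=11 blocked=[]
Op 5: conn=31 S1=5 S2=41 S3=24 S4=11 blocked=[]
Op 6: conn=12 S1=5 S2=22 S3=24 S4=11 blocked=[]
Op 7: conn=12 S1=25 S2=22 S3=24 S4=11 blocked=[]
Op 8: conn=-7 S1=25 S2=22 S3=5 S4=11 blocked=[1, 2, 3, 4]
Op 9: conn=-7 S1=39 S2=22 S3=5 S4=11 blocked=[1, 2, 3, 4]
Op 10: conn=11 S1=39 S2=22 S3=5 S4=11 blocked=[]
Op 11: conn=-1 S1=39 S2=22 S3=-7 S4=11 blocked=[1, 2, 3, 4]
Op 12: conn=23 S1=39 S2=22 S3=-7 S4=11 blocked=[3]

Answer: 23 39 22 -7 11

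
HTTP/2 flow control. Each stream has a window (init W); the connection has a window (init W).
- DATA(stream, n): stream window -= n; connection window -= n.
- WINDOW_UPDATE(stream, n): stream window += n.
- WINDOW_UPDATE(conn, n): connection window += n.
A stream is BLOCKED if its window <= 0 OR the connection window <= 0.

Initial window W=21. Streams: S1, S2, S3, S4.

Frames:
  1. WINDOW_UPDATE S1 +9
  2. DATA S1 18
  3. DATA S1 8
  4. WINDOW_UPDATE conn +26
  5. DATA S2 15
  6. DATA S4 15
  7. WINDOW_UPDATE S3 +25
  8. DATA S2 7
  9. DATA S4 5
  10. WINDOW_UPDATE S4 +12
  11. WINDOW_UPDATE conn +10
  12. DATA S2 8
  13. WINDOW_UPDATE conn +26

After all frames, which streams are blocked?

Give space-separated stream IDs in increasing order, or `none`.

Op 1: conn=21 S1=30 S2=21 S3=21 S4=21 blocked=[]
Op 2: conn=3 S1=12 S2=21 S3=21 S4=21 blocked=[]
Op 3: conn=-5 S1=4 S2=21 S3=21 S4=21 blocked=[1, 2, 3, 4]
Op 4: conn=21 S1=4 S2=21 S3=21 S4=21 blocked=[]
Op 5: conn=6 S1=4 S2=6 S3=21 S4=21 blocked=[]
Op 6: conn=-9 S1=4 S2=6 S3=21 S4=6 blocked=[1, 2, 3, 4]
Op 7: conn=-9 S1=4 S2=6 S3=46 S4=6 blocked=[1, 2, 3, 4]
Op 8: conn=-16 S1=4 S2=-1 S3=46 S4=6 blocked=[1, 2, 3, 4]
Op 9: conn=-21 S1=4 S2=-1 S3=46 S4=1 blocked=[1, 2, 3, 4]
Op 10: conn=-21 S1=4 S2=-1 S3=46 S4=13 blocked=[1, 2, 3, 4]
Op 11: conn=-11 S1=4 S2=-1 S3=46 S4=13 blocked=[1, 2, 3, 4]
Op 12: conn=-19 S1=4 S2=-9 S3=46 S4=13 blocked=[1, 2, 3, 4]
Op 13: conn=7 S1=4 S2=-9 S3=46 S4=13 blocked=[2]

Answer: S2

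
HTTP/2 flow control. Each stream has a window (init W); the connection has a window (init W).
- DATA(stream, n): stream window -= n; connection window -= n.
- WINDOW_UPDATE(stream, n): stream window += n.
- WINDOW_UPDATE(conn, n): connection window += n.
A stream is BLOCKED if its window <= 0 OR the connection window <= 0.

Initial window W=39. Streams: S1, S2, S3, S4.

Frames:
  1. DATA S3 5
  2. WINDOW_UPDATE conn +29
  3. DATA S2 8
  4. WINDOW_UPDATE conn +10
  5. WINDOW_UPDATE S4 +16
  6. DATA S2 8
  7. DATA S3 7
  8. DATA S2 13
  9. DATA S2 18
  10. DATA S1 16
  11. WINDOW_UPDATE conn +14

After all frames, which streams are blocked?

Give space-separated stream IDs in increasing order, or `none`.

Op 1: conn=34 S1=39 S2=39 S3=34 S4=39 blocked=[]
Op 2: conn=63 S1=39 S2=39 S3=34 S4=39 blocked=[]
Op 3: conn=55 S1=39 S2=31 S3=34 S4=39 blocked=[]
Op 4: conn=65 S1=39 S2=31 S3=34 S4=39 blocked=[]
Op 5: conn=65 S1=39 S2=31 S3=34 S4=55 blocked=[]
Op 6: conn=57 S1=39 S2=23 S3=34 S4=55 blocked=[]
Op 7: conn=50 S1=39 S2=23 S3=27 S4=55 blocked=[]
Op 8: conn=37 S1=39 S2=10 S3=27 S4=55 blocked=[]
Op 9: conn=19 S1=39 S2=-8 S3=27 S4=55 blocked=[2]
Op 10: conn=3 S1=23 S2=-8 S3=27 S4=55 blocked=[2]
Op 11: conn=17 S1=23 S2=-8 S3=27 S4=55 blocked=[2]

Answer: S2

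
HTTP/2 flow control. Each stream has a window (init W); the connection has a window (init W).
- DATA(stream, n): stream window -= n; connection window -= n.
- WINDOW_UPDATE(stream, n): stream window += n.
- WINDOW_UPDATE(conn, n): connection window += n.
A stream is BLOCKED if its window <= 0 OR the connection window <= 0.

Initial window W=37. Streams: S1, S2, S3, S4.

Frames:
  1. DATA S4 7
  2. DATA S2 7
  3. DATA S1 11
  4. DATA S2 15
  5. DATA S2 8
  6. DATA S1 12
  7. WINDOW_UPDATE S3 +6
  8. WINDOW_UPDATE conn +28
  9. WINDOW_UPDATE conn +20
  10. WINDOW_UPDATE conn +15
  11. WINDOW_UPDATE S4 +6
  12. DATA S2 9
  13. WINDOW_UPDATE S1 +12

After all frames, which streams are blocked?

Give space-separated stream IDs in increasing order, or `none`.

Op 1: conn=30 S1=37 S2=37 S3=37 S4=30 blocked=[]
Op 2: conn=23 S1=37 S2=30 S3=37 S4=30 blocked=[]
Op 3: conn=12 S1=26 S2=30 S3=37 S4=30 blocked=[]
Op 4: conn=-3 S1=26 S2=15 S3=37 S4=30 blocked=[1, 2, 3, 4]
Op 5: conn=-11 S1=26 S2=7 S3=37 S4=30 blocked=[1, 2, 3, 4]
Op 6: conn=-23 S1=14 S2=7 S3=37 S4=30 blocked=[1, 2, 3, 4]
Op 7: conn=-23 S1=14 S2=7 S3=43 S4=30 blocked=[1, 2, 3, 4]
Op 8: conn=5 S1=14 S2=7 S3=43 S4=30 blocked=[]
Op 9: conn=25 S1=14 S2=7 S3=43 S4=30 blocked=[]
Op 10: conn=40 S1=14 S2=7 S3=43 S4=30 blocked=[]
Op 11: conn=40 S1=14 S2=7 S3=43 S4=36 blocked=[]
Op 12: conn=31 S1=14 S2=-2 S3=43 S4=36 blocked=[2]
Op 13: conn=31 S1=26 S2=-2 S3=43 S4=36 blocked=[2]

Answer: S2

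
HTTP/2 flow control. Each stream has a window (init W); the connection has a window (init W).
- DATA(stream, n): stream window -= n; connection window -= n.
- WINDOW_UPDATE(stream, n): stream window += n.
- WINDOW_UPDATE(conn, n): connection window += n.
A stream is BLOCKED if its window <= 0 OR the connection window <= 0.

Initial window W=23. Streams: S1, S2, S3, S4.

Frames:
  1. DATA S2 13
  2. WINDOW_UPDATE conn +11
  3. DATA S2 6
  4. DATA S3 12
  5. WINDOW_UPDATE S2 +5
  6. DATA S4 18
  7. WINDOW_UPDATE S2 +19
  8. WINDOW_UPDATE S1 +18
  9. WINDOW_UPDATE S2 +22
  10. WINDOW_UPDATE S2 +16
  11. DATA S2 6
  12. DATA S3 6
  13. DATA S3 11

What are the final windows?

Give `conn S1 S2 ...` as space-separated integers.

Answer: -38 41 60 -6 5

Derivation:
Op 1: conn=10 S1=23 S2=10 S3=23 S4=23 blocked=[]
Op 2: conn=21 S1=23 S2=10 S3=23 S4=23 blocked=[]
Op 3: conn=15 S1=23 S2=4 S3=23 S4=23 blocked=[]
Op 4: conn=3 S1=23 S2=4 S3=11 S4=23 blocked=[]
Op 5: conn=3 S1=23 S2=9 S3=11 S4=23 blocked=[]
Op 6: conn=-15 S1=23 S2=9 S3=11 S4=5 blocked=[1, 2, 3, 4]
Op 7: conn=-15 S1=23 S2=28 S3=11 S4=5 blocked=[1, 2, 3, 4]
Op 8: conn=-15 S1=41 S2=28 S3=11 S4=5 blocked=[1, 2, 3, 4]
Op 9: conn=-15 S1=41 S2=50 S3=11 S4=5 blocked=[1, 2, 3, 4]
Op 10: conn=-15 S1=41 S2=66 S3=11 S4=5 blocked=[1, 2, 3, 4]
Op 11: conn=-21 S1=41 S2=60 S3=11 S4=5 blocked=[1, 2, 3, 4]
Op 12: conn=-27 S1=41 S2=60 S3=5 S4=5 blocked=[1, 2, 3, 4]
Op 13: conn=-38 S1=41 S2=60 S3=-6 S4=5 blocked=[1, 2, 3, 4]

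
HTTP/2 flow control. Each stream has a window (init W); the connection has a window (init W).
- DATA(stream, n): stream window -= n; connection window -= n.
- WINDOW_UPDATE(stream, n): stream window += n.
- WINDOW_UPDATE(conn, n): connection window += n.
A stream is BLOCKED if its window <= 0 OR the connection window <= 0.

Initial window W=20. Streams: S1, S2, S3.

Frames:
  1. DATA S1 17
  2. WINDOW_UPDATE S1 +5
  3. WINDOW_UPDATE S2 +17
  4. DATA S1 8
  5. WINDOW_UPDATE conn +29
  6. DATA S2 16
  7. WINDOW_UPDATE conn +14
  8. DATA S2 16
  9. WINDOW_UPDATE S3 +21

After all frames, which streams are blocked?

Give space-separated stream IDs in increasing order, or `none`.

Answer: S1

Derivation:
Op 1: conn=3 S1=3 S2=20 S3=20 blocked=[]
Op 2: conn=3 S1=8 S2=20 S3=20 blocked=[]
Op 3: conn=3 S1=8 S2=37 S3=20 blocked=[]
Op 4: conn=-5 S1=0 S2=37 S3=20 blocked=[1, 2, 3]
Op 5: conn=24 S1=0 S2=37 S3=20 blocked=[1]
Op 6: conn=8 S1=0 S2=21 S3=20 blocked=[1]
Op 7: conn=22 S1=0 S2=21 S3=20 blocked=[1]
Op 8: conn=6 S1=0 S2=5 S3=20 blocked=[1]
Op 9: conn=6 S1=0 S2=5 S3=41 blocked=[1]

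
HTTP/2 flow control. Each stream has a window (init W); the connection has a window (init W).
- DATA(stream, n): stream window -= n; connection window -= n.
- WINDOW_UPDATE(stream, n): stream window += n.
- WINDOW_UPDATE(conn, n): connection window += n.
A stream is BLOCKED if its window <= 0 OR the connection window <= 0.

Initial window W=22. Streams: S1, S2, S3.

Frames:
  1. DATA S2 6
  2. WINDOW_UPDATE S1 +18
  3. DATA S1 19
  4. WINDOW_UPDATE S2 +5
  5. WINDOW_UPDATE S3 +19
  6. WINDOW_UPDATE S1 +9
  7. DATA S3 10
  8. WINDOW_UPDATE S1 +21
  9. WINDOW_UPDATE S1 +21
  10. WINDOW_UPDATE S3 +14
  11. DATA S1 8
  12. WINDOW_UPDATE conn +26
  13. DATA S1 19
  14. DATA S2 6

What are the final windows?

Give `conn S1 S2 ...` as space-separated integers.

Op 1: conn=16 S1=22 S2=16 S3=22 blocked=[]
Op 2: conn=16 S1=40 S2=16 S3=22 blocked=[]
Op 3: conn=-3 S1=21 S2=16 S3=22 blocked=[1, 2, 3]
Op 4: conn=-3 S1=21 S2=21 S3=22 blocked=[1, 2, 3]
Op 5: conn=-3 S1=21 S2=21 S3=41 blocked=[1, 2, 3]
Op 6: conn=-3 S1=30 S2=21 S3=41 blocked=[1, 2, 3]
Op 7: conn=-13 S1=30 S2=21 S3=31 blocked=[1, 2, 3]
Op 8: conn=-13 S1=51 S2=21 S3=31 blocked=[1, 2, 3]
Op 9: conn=-13 S1=72 S2=21 S3=31 blocked=[1, 2, 3]
Op 10: conn=-13 S1=72 S2=21 S3=45 blocked=[1, 2, 3]
Op 11: conn=-21 S1=64 S2=21 S3=45 blocked=[1, 2, 3]
Op 12: conn=5 S1=64 S2=21 S3=45 blocked=[]
Op 13: conn=-14 S1=45 S2=21 S3=45 blocked=[1, 2, 3]
Op 14: conn=-20 S1=45 S2=15 S3=45 blocked=[1, 2, 3]

Answer: -20 45 15 45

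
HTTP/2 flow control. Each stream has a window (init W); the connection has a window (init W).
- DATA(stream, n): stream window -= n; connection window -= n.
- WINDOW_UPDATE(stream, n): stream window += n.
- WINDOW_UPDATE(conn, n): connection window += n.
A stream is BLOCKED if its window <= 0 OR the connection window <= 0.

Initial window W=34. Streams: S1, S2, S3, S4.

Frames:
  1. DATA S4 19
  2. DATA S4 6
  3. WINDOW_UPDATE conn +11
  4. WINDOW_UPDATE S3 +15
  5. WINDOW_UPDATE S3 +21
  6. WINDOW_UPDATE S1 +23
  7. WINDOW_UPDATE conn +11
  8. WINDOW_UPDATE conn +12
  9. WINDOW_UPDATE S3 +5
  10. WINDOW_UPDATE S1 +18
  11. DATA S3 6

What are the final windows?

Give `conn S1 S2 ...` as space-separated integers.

Op 1: conn=15 S1=34 S2=34 S3=34 S4=15 blocked=[]
Op 2: conn=9 S1=34 S2=34 S3=34 S4=9 blocked=[]
Op 3: conn=20 S1=34 S2=34 S3=34 S4=9 blocked=[]
Op 4: conn=20 S1=34 S2=34 S3=49 S4=9 blocked=[]
Op 5: conn=20 S1=34 S2=34 S3=70 S4=9 blocked=[]
Op 6: conn=20 S1=57 S2=34 S3=70 S4=9 blocked=[]
Op 7: conn=31 S1=57 S2=34 S3=70 S4=9 blocked=[]
Op 8: conn=43 S1=57 S2=34 S3=70 S4=9 blocked=[]
Op 9: conn=43 S1=57 S2=34 S3=75 S4=9 blocked=[]
Op 10: conn=43 S1=75 S2=34 S3=75 S4=9 blocked=[]
Op 11: conn=37 S1=75 S2=34 S3=69 S4=9 blocked=[]

Answer: 37 75 34 69 9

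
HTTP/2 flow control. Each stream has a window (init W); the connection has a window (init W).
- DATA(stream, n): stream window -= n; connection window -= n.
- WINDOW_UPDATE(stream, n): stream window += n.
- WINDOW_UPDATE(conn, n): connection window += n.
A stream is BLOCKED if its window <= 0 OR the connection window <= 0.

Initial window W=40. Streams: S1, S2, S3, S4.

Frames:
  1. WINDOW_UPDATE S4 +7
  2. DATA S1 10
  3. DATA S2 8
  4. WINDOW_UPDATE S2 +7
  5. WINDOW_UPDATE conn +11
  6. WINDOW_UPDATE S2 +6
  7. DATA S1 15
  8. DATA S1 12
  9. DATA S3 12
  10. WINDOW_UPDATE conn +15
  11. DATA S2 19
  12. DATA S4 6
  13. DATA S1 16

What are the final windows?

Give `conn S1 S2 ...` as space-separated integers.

Op 1: conn=40 S1=40 S2=40 S3=40 S4=47 blocked=[]
Op 2: conn=30 S1=30 S2=40 S3=40 S4=47 blocked=[]
Op 3: conn=22 S1=30 S2=32 S3=40 S4=47 blocked=[]
Op 4: conn=22 S1=30 S2=39 S3=40 S4=47 blocked=[]
Op 5: conn=33 S1=30 S2=39 S3=40 S4=47 blocked=[]
Op 6: conn=33 S1=30 S2=45 S3=40 S4=47 blocked=[]
Op 7: conn=18 S1=15 S2=45 S3=40 S4=47 blocked=[]
Op 8: conn=6 S1=3 S2=45 S3=40 S4=47 blocked=[]
Op 9: conn=-6 S1=3 S2=45 S3=28 S4=47 blocked=[1, 2, 3, 4]
Op 10: conn=9 S1=3 S2=45 S3=28 S4=47 blocked=[]
Op 11: conn=-10 S1=3 S2=26 S3=28 S4=47 blocked=[1, 2, 3, 4]
Op 12: conn=-16 S1=3 S2=26 S3=28 S4=41 blocked=[1, 2, 3, 4]
Op 13: conn=-32 S1=-13 S2=26 S3=28 S4=41 blocked=[1, 2, 3, 4]

Answer: -32 -13 26 28 41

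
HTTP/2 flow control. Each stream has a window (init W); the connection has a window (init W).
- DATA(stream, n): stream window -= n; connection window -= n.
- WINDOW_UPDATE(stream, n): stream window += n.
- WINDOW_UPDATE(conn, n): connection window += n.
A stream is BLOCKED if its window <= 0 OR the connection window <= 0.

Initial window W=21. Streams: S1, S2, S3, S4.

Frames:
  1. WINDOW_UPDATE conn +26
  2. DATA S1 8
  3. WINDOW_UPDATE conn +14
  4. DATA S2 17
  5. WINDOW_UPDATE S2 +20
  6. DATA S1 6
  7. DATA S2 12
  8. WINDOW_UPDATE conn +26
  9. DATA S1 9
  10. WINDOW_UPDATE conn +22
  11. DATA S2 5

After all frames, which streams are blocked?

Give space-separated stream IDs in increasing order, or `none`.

Answer: S1

Derivation:
Op 1: conn=47 S1=21 S2=21 S3=21 S4=21 blocked=[]
Op 2: conn=39 S1=13 S2=21 S3=21 S4=21 blocked=[]
Op 3: conn=53 S1=13 S2=21 S3=21 S4=21 blocked=[]
Op 4: conn=36 S1=13 S2=4 S3=21 S4=21 blocked=[]
Op 5: conn=36 S1=13 S2=24 S3=21 S4=21 blocked=[]
Op 6: conn=30 S1=7 S2=24 S3=21 S4=21 blocked=[]
Op 7: conn=18 S1=7 S2=12 S3=21 S4=21 blocked=[]
Op 8: conn=44 S1=7 S2=12 S3=21 S4=21 blocked=[]
Op 9: conn=35 S1=-2 S2=12 S3=21 S4=21 blocked=[1]
Op 10: conn=57 S1=-2 S2=12 S3=21 S4=21 blocked=[1]
Op 11: conn=52 S1=-2 S2=7 S3=21 S4=21 blocked=[1]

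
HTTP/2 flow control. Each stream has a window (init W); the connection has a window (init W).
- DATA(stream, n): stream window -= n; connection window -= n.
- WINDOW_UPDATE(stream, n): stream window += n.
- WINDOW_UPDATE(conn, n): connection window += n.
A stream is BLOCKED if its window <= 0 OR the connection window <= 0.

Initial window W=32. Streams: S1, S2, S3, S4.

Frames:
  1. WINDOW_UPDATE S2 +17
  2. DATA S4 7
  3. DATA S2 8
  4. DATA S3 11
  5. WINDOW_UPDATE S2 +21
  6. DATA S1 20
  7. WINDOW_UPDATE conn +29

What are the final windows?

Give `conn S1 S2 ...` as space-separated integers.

Answer: 15 12 62 21 25

Derivation:
Op 1: conn=32 S1=32 S2=49 S3=32 S4=32 blocked=[]
Op 2: conn=25 S1=32 S2=49 S3=32 S4=25 blocked=[]
Op 3: conn=17 S1=32 S2=41 S3=32 S4=25 blocked=[]
Op 4: conn=6 S1=32 S2=41 S3=21 S4=25 blocked=[]
Op 5: conn=6 S1=32 S2=62 S3=21 S4=25 blocked=[]
Op 6: conn=-14 S1=12 S2=62 S3=21 S4=25 blocked=[1, 2, 3, 4]
Op 7: conn=15 S1=12 S2=62 S3=21 S4=25 blocked=[]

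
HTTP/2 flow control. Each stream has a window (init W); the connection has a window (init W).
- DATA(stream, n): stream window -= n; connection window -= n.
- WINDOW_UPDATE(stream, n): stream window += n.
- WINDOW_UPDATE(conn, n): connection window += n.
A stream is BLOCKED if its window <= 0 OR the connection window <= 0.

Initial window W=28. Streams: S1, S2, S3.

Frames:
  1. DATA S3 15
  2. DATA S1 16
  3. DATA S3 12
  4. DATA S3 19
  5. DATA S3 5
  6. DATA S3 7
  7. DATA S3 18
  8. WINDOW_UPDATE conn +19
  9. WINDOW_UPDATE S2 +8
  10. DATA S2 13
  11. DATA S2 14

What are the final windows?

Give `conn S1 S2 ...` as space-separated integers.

Op 1: conn=13 S1=28 S2=28 S3=13 blocked=[]
Op 2: conn=-3 S1=12 S2=28 S3=13 blocked=[1, 2, 3]
Op 3: conn=-15 S1=12 S2=28 S3=1 blocked=[1, 2, 3]
Op 4: conn=-34 S1=12 S2=28 S3=-18 blocked=[1, 2, 3]
Op 5: conn=-39 S1=12 S2=28 S3=-23 blocked=[1, 2, 3]
Op 6: conn=-46 S1=12 S2=28 S3=-30 blocked=[1, 2, 3]
Op 7: conn=-64 S1=12 S2=28 S3=-48 blocked=[1, 2, 3]
Op 8: conn=-45 S1=12 S2=28 S3=-48 blocked=[1, 2, 3]
Op 9: conn=-45 S1=12 S2=36 S3=-48 blocked=[1, 2, 3]
Op 10: conn=-58 S1=12 S2=23 S3=-48 blocked=[1, 2, 3]
Op 11: conn=-72 S1=12 S2=9 S3=-48 blocked=[1, 2, 3]

Answer: -72 12 9 -48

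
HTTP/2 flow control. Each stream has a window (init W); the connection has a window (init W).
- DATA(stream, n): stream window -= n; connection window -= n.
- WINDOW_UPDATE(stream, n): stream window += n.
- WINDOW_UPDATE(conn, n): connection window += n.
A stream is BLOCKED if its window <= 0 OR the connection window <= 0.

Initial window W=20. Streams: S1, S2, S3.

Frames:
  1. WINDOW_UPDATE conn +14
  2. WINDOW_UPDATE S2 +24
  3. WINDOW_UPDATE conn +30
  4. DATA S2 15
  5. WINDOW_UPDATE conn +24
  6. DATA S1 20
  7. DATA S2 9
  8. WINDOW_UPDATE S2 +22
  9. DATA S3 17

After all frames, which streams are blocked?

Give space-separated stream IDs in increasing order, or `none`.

Op 1: conn=34 S1=20 S2=20 S3=20 blocked=[]
Op 2: conn=34 S1=20 S2=44 S3=20 blocked=[]
Op 3: conn=64 S1=20 S2=44 S3=20 blocked=[]
Op 4: conn=49 S1=20 S2=29 S3=20 blocked=[]
Op 5: conn=73 S1=20 S2=29 S3=20 blocked=[]
Op 6: conn=53 S1=0 S2=29 S3=20 blocked=[1]
Op 7: conn=44 S1=0 S2=20 S3=20 blocked=[1]
Op 8: conn=44 S1=0 S2=42 S3=20 blocked=[1]
Op 9: conn=27 S1=0 S2=42 S3=3 blocked=[1]

Answer: S1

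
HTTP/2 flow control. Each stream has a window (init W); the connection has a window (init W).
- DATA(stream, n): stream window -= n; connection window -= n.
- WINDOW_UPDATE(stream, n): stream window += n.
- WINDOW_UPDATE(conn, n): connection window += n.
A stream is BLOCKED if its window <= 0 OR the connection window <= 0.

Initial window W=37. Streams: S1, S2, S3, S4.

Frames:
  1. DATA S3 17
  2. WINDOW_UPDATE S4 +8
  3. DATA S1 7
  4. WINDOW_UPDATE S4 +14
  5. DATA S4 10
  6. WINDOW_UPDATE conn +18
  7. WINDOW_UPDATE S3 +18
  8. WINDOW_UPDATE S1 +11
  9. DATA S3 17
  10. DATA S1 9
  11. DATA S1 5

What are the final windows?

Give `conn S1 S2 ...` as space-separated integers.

Answer: -10 27 37 21 49

Derivation:
Op 1: conn=20 S1=37 S2=37 S3=20 S4=37 blocked=[]
Op 2: conn=20 S1=37 S2=37 S3=20 S4=45 blocked=[]
Op 3: conn=13 S1=30 S2=37 S3=20 S4=45 blocked=[]
Op 4: conn=13 S1=30 S2=37 S3=20 S4=59 blocked=[]
Op 5: conn=3 S1=30 S2=37 S3=20 S4=49 blocked=[]
Op 6: conn=21 S1=30 S2=37 S3=20 S4=49 blocked=[]
Op 7: conn=21 S1=30 S2=37 S3=38 S4=49 blocked=[]
Op 8: conn=21 S1=41 S2=37 S3=38 S4=49 blocked=[]
Op 9: conn=4 S1=41 S2=37 S3=21 S4=49 blocked=[]
Op 10: conn=-5 S1=32 S2=37 S3=21 S4=49 blocked=[1, 2, 3, 4]
Op 11: conn=-10 S1=27 S2=37 S3=21 S4=49 blocked=[1, 2, 3, 4]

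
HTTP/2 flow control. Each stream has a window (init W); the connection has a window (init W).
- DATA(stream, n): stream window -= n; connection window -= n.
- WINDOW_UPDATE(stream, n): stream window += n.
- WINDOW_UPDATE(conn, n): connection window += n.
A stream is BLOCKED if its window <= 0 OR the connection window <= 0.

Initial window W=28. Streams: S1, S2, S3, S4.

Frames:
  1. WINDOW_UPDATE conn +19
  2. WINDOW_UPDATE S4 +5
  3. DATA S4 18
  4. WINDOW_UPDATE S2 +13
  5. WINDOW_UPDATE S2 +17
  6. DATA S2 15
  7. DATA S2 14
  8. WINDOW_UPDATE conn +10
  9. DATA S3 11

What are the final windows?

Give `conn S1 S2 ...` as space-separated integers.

Op 1: conn=47 S1=28 S2=28 S3=28 S4=28 blocked=[]
Op 2: conn=47 S1=28 S2=28 S3=28 S4=33 blocked=[]
Op 3: conn=29 S1=28 S2=28 S3=28 S4=15 blocked=[]
Op 4: conn=29 S1=28 S2=41 S3=28 S4=15 blocked=[]
Op 5: conn=29 S1=28 S2=58 S3=28 S4=15 blocked=[]
Op 6: conn=14 S1=28 S2=43 S3=28 S4=15 blocked=[]
Op 7: conn=0 S1=28 S2=29 S3=28 S4=15 blocked=[1, 2, 3, 4]
Op 8: conn=10 S1=28 S2=29 S3=28 S4=15 blocked=[]
Op 9: conn=-1 S1=28 S2=29 S3=17 S4=15 blocked=[1, 2, 3, 4]

Answer: -1 28 29 17 15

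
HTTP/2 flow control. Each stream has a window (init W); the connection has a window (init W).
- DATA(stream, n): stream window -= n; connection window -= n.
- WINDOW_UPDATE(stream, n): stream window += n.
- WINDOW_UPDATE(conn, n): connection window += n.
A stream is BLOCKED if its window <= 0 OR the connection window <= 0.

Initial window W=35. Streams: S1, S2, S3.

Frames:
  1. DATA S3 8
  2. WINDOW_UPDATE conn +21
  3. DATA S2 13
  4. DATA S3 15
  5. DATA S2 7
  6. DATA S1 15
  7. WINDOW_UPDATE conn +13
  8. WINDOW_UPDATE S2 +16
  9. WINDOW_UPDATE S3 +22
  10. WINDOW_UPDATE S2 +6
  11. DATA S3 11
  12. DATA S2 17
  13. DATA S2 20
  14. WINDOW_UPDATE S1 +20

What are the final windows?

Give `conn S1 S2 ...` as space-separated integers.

Answer: -37 40 0 23

Derivation:
Op 1: conn=27 S1=35 S2=35 S3=27 blocked=[]
Op 2: conn=48 S1=35 S2=35 S3=27 blocked=[]
Op 3: conn=35 S1=35 S2=22 S3=27 blocked=[]
Op 4: conn=20 S1=35 S2=22 S3=12 blocked=[]
Op 5: conn=13 S1=35 S2=15 S3=12 blocked=[]
Op 6: conn=-2 S1=20 S2=15 S3=12 blocked=[1, 2, 3]
Op 7: conn=11 S1=20 S2=15 S3=12 blocked=[]
Op 8: conn=11 S1=20 S2=31 S3=12 blocked=[]
Op 9: conn=11 S1=20 S2=31 S3=34 blocked=[]
Op 10: conn=11 S1=20 S2=37 S3=34 blocked=[]
Op 11: conn=0 S1=20 S2=37 S3=23 blocked=[1, 2, 3]
Op 12: conn=-17 S1=20 S2=20 S3=23 blocked=[1, 2, 3]
Op 13: conn=-37 S1=20 S2=0 S3=23 blocked=[1, 2, 3]
Op 14: conn=-37 S1=40 S2=0 S3=23 blocked=[1, 2, 3]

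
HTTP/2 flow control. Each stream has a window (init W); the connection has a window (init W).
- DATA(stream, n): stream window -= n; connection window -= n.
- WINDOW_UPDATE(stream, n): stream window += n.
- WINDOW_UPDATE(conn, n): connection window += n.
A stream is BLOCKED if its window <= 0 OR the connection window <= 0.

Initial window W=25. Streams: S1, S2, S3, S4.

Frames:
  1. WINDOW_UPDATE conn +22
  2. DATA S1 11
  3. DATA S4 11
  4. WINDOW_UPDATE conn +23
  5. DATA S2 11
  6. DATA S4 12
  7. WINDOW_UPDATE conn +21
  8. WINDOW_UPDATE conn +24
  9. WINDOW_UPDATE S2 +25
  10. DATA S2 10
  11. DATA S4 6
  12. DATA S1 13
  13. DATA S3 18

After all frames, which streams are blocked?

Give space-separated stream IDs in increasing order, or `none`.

Op 1: conn=47 S1=25 S2=25 S3=25 S4=25 blocked=[]
Op 2: conn=36 S1=14 S2=25 S3=25 S4=25 blocked=[]
Op 3: conn=25 S1=14 S2=25 S3=25 S4=14 blocked=[]
Op 4: conn=48 S1=14 S2=25 S3=25 S4=14 blocked=[]
Op 5: conn=37 S1=14 S2=14 S3=25 S4=14 blocked=[]
Op 6: conn=25 S1=14 S2=14 S3=25 S4=2 blocked=[]
Op 7: conn=46 S1=14 S2=14 S3=25 S4=2 blocked=[]
Op 8: conn=70 S1=14 S2=14 S3=25 S4=2 blocked=[]
Op 9: conn=70 S1=14 S2=39 S3=25 S4=2 blocked=[]
Op 10: conn=60 S1=14 S2=29 S3=25 S4=2 blocked=[]
Op 11: conn=54 S1=14 S2=29 S3=25 S4=-4 blocked=[4]
Op 12: conn=41 S1=1 S2=29 S3=25 S4=-4 blocked=[4]
Op 13: conn=23 S1=1 S2=29 S3=7 S4=-4 blocked=[4]

Answer: S4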